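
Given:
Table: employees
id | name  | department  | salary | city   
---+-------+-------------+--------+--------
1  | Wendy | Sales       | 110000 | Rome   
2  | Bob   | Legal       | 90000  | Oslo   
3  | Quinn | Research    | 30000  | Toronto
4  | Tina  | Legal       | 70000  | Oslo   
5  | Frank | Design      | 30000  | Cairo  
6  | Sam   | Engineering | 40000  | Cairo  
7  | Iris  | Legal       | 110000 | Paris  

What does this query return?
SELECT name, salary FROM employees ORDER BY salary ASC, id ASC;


Sorting by salary ASC, then id ASC for ties

7 rows:
Quinn, 30000
Frank, 30000
Sam, 40000
Tina, 70000
Bob, 90000
Wendy, 110000
Iris, 110000


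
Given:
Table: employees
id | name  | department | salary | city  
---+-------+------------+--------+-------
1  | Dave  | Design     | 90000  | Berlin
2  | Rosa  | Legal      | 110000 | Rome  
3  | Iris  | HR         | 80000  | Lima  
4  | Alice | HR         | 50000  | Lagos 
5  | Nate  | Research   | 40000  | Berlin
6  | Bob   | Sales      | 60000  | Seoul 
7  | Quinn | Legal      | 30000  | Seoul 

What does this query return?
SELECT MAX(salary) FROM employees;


Salaries: 90000, 110000, 80000, 50000, 40000, 60000, 30000
MAX = 110000

110000


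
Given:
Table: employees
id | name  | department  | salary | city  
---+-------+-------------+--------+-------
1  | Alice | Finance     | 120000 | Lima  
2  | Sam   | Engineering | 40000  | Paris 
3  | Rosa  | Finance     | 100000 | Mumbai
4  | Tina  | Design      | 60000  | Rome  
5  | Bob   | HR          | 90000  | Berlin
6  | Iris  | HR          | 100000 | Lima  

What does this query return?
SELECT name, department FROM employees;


Projecting columns: name, department

6 rows:
Alice, Finance
Sam, Engineering
Rosa, Finance
Tina, Design
Bob, HR
Iris, HR


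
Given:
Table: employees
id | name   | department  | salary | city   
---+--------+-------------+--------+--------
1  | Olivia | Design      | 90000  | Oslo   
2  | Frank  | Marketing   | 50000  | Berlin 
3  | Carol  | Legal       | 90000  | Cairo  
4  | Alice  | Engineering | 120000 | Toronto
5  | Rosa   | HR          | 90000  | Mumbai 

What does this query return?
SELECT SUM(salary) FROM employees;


SUM(salary) = 90000 + 50000 + 90000 + 120000 + 90000 = 440000

440000


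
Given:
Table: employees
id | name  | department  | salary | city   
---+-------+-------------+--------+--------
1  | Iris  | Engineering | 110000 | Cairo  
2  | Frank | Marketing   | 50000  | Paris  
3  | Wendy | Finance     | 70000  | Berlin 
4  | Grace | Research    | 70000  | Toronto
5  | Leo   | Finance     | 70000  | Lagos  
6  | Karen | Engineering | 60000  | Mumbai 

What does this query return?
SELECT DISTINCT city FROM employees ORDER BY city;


All 'city' values (row order): Cairo, Paris, Berlin, Toronto, Lagos, Mumbai
Removing duplicates leaves 6 unique value(s).

6 values:
Berlin
Cairo
Lagos
Mumbai
Paris
Toronto


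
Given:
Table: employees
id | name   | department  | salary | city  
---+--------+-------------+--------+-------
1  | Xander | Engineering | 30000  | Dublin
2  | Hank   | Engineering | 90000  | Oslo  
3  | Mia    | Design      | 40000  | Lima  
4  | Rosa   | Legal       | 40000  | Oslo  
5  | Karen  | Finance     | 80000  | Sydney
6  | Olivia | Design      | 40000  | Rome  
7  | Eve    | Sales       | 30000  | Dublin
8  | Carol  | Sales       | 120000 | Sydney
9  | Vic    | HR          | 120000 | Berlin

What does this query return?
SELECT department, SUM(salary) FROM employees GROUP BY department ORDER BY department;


Summing salary within each department:
  Design: 40000 + 40000 = 80000
  Engineering: 30000 + 90000 = 120000
  Finance: 80000 = 80000
  HR: 120000 = 120000
  Legal: 40000 = 40000
  Sales: 30000 + 120000 = 150000


6 groups:
Design, 80000
Engineering, 120000
Finance, 80000
HR, 120000
Legal, 40000
Sales, 150000


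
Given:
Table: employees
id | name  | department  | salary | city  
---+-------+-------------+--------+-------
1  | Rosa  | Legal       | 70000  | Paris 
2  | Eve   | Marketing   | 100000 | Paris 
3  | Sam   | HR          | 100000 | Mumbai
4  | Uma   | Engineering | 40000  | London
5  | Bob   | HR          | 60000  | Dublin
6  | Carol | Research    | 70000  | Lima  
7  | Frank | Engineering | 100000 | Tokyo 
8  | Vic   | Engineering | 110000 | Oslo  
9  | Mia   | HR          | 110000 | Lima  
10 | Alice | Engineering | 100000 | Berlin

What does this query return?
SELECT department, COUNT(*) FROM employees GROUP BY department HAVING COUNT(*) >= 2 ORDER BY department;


Groups with count >= 2:
  Engineering: 4 -> PASS
  HR: 3 -> PASS
  Legal: 1 -> filtered out
  Marketing: 1 -> filtered out
  Research: 1 -> filtered out


2 groups:
Engineering, 4
HR, 3


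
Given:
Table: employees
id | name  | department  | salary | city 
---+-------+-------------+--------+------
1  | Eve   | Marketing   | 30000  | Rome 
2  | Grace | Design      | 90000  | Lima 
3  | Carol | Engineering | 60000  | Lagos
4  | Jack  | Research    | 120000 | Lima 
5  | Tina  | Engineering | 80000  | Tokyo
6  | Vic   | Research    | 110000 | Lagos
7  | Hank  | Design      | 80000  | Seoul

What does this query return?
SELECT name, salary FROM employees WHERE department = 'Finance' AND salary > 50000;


Filtering: department = 'Finance' AND salary > 50000
Matching: 0 rows

Empty result set (0 rows)


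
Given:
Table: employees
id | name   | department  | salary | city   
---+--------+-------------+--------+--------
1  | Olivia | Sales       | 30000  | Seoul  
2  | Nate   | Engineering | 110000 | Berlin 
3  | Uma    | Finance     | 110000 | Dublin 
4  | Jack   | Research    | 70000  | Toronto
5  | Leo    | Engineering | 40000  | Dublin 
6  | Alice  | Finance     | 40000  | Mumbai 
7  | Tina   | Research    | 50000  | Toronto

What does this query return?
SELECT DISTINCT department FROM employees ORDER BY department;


All 'department' values (row order): Sales, Engineering, Finance, Research, Engineering, Finance, Research
Removing duplicates leaves 4 unique value(s).

4 values:
Engineering
Finance
Research
Sales


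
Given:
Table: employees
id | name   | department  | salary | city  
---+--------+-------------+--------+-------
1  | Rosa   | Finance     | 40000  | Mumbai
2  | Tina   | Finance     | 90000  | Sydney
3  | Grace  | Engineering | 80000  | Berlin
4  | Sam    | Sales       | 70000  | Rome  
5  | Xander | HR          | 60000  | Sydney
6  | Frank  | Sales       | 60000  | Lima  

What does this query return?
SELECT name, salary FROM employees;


Projecting columns: name, salary

6 rows:
Rosa, 40000
Tina, 90000
Grace, 80000
Sam, 70000
Xander, 60000
Frank, 60000


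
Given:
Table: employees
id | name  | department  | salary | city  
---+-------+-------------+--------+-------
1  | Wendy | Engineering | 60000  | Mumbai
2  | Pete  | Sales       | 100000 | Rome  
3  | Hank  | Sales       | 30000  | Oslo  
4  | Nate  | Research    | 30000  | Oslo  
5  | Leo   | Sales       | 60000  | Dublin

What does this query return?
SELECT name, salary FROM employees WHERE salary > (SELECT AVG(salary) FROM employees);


Subquery: AVG(salary) = 56000.0
Filtering: salary > 56000.0
  Wendy (60000) -> MATCH
  Pete (100000) -> MATCH
  Leo (60000) -> MATCH


3 rows:
Wendy, 60000
Pete, 100000
Leo, 60000


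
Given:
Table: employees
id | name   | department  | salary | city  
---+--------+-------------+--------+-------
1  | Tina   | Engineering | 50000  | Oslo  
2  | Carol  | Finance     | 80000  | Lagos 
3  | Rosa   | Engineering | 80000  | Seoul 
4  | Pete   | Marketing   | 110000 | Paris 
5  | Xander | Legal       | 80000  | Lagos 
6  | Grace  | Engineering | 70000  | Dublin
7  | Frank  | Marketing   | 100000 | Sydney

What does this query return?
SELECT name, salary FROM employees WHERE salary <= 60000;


Filtering: salary <= 60000
Matching: 1 rows

1 rows:
Tina, 50000


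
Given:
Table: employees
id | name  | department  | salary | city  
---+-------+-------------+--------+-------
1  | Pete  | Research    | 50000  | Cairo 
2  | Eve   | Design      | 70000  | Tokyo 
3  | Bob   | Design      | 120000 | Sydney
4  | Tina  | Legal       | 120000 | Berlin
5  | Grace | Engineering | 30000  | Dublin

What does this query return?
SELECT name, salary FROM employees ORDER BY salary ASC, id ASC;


Sorting by salary ASC, then id ASC for ties

5 rows:
Grace, 30000
Pete, 50000
Eve, 70000
Bob, 120000
Tina, 120000


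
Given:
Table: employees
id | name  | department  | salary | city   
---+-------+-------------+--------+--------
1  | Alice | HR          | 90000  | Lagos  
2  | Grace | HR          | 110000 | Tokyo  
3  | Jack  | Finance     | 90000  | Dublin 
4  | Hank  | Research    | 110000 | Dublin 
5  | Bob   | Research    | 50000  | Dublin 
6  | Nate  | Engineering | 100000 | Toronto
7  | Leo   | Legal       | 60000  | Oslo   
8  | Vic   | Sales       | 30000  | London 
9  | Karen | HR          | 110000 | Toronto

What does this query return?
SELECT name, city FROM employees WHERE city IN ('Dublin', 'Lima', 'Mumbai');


Filtering: city IN ('Dublin', 'Lima', 'Mumbai')
Matching: 3 rows

3 rows:
Jack, Dublin
Hank, Dublin
Bob, Dublin


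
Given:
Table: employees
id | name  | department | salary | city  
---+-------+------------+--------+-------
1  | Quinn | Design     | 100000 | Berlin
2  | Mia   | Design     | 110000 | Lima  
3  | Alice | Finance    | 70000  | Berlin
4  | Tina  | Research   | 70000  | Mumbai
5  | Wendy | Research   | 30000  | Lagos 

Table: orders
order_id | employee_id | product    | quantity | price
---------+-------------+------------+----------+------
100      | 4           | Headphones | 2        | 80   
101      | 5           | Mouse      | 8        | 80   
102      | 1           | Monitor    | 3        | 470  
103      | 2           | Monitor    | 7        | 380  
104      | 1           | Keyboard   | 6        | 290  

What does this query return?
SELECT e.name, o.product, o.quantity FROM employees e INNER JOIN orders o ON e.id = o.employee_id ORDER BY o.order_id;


Joining employees.id = orders.employee_id:
  employee Tina (id=4) -> order Headphones
  employee Wendy (id=5) -> order Mouse
  employee Quinn (id=1) -> order Monitor
  employee Mia (id=2) -> order Monitor
  employee Quinn (id=1) -> order Keyboard


5 rows:
Tina, Headphones, 2
Wendy, Mouse, 8
Quinn, Monitor, 3
Mia, Monitor, 7
Quinn, Keyboard, 6


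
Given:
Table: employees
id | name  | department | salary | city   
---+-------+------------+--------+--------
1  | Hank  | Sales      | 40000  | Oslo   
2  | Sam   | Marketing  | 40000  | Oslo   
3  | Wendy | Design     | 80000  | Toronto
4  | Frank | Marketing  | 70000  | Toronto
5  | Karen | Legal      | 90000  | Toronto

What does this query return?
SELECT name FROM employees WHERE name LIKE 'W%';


LIKE 'W%' matches names starting with 'W'
Matching: 1

1 rows:
Wendy


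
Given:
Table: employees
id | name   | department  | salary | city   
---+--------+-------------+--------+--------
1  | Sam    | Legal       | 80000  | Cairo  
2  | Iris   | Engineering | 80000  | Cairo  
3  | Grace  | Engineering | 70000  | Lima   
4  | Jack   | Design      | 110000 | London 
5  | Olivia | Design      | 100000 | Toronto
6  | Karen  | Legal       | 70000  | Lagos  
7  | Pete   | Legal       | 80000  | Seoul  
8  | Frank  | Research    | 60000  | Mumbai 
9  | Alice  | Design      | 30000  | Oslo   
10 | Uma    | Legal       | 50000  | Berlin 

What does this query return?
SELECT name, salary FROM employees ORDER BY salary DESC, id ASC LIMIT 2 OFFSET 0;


Sort by salary DESC (id ASC tiebreak), then skip 0 and take 2
Rows 1 through 2

2 rows:
Jack, 110000
Olivia, 100000


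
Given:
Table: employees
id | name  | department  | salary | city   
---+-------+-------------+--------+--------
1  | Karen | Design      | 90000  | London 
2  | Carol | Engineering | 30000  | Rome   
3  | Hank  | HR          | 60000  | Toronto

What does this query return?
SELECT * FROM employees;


SELECT * returns all 3 rows with all columns

3 rows:
1, Karen, Design, 90000, London
2, Carol, Engineering, 30000, Rome
3, Hank, HR, 60000, Toronto


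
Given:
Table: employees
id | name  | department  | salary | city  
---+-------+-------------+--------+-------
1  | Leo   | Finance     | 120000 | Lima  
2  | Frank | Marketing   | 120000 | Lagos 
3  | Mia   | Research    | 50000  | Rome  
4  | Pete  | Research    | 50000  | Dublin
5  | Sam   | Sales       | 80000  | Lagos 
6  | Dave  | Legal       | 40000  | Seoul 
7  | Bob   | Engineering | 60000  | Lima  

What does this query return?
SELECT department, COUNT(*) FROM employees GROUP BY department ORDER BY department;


Assigning each row to its department group:
  Leo -> Finance
  Frank -> Marketing
  Mia -> Research
  Pete -> Research
  Sam -> Sales
  Dave -> Legal
  Bob -> Engineering


6 groups:
Engineering, 1
Finance, 1
Legal, 1
Marketing, 1
Research, 2
Sales, 1


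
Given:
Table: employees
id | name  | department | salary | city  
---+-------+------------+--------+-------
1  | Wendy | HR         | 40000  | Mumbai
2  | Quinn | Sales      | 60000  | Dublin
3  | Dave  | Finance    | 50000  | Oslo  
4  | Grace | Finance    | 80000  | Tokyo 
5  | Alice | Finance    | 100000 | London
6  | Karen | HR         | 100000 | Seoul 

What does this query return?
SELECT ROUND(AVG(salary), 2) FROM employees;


SUM(salary) = 430000
COUNT = 6
ROUND(AVG, 2) = ROUND(430000 / 6, 2) = 71666.67

71666.67


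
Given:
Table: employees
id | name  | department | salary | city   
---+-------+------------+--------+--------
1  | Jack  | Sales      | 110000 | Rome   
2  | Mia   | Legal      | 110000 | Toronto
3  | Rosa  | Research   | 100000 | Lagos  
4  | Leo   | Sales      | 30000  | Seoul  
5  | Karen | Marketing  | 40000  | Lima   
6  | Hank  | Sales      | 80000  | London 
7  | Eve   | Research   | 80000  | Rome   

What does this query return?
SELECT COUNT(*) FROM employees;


COUNT(*) counts all rows

7


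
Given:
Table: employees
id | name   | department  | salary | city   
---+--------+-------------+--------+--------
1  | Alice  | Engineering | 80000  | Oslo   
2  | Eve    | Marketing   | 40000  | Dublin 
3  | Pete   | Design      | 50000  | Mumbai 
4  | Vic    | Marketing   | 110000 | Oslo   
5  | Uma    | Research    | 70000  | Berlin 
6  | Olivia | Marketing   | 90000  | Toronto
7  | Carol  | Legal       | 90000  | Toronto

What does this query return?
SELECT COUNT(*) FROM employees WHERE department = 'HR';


Counting rows where department = 'HR'


0


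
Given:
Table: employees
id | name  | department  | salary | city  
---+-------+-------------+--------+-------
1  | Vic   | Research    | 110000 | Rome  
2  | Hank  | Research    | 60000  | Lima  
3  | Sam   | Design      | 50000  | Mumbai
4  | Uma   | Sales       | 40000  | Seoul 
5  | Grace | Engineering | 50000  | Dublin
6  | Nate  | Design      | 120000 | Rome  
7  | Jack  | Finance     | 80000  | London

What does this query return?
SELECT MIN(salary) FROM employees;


Salaries: 110000, 60000, 50000, 40000, 50000, 120000, 80000
MIN = 40000

40000


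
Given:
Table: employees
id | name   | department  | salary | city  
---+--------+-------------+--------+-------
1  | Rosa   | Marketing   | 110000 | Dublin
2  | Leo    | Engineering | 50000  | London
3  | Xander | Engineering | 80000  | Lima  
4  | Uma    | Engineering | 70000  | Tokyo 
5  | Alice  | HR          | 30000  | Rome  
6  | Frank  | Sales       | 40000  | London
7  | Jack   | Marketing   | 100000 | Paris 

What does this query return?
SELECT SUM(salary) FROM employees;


SUM(salary) = 110000 + 50000 + 80000 + 70000 + 30000 + 40000 + 100000 = 480000

480000


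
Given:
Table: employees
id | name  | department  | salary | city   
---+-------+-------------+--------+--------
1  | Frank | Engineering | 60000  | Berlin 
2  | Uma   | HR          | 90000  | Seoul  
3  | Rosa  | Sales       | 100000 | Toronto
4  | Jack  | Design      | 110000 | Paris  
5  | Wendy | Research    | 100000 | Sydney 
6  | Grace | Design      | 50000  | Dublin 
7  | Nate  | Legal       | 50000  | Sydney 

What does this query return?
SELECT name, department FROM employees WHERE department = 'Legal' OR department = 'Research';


Filtering: department = 'Legal' OR 'Research'
Matching: 2 rows

2 rows:
Wendy, Research
Nate, Legal


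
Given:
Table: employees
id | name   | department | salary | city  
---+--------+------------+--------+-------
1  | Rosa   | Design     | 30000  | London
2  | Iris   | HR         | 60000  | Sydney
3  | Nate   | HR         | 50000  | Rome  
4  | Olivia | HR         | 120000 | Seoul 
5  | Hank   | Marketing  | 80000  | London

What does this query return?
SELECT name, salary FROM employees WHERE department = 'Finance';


Filtering: department = 'Finance'
Matching rows: 0

Empty result set (0 rows)


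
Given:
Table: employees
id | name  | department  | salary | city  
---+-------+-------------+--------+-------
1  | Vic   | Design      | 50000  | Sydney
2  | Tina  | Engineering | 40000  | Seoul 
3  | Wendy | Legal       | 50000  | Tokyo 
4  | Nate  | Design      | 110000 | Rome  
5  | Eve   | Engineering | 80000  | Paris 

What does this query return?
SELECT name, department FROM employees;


Projecting columns: name, department

5 rows:
Vic, Design
Tina, Engineering
Wendy, Legal
Nate, Design
Eve, Engineering


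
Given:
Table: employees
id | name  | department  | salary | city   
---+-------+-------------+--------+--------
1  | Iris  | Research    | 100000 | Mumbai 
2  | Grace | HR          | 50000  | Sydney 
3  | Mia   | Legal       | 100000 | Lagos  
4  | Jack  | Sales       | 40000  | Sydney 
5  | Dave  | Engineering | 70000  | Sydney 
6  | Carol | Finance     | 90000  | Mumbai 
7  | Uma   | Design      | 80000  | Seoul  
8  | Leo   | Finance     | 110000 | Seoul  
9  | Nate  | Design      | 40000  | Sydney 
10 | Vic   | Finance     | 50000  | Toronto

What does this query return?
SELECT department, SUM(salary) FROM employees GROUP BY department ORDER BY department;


Summing salary within each department:
  Design: 80000 + 40000 = 120000
  Engineering: 70000 = 70000
  Finance: 90000 + 110000 + 50000 = 250000
  HR: 50000 = 50000
  Legal: 100000 = 100000
  Research: 100000 = 100000
  Sales: 40000 = 40000


7 groups:
Design, 120000
Engineering, 70000
Finance, 250000
HR, 50000
Legal, 100000
Research, 100000
Sales, 40000


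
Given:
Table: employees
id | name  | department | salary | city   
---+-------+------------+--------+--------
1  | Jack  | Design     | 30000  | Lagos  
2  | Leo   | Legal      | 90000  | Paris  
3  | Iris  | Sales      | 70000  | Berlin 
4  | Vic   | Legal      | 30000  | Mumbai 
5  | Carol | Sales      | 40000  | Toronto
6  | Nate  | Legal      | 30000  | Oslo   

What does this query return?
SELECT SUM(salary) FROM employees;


SUM(salary) = 30000 + 90000 + 70000 + 30000 + 40000 + 30000 = 290000

290000


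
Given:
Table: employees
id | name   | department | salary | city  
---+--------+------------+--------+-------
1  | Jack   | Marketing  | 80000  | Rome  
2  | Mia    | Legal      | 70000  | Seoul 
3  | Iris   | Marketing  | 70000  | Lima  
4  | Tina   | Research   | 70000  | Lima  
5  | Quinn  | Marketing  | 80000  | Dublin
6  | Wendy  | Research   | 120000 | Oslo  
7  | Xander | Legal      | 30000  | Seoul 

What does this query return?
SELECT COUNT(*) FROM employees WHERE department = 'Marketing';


Counting rows where department = 'Marketing'
  Jack -> MATCH
  Iris -> MATCH
  Quinn -> MATCH


3


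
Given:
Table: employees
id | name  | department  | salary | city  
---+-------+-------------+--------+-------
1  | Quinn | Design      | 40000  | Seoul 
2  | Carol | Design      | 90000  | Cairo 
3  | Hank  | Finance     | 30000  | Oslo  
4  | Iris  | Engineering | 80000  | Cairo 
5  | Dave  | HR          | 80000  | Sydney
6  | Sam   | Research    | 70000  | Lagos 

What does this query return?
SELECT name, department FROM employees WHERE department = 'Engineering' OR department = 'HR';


Filtering: department = 'Engineering' OR 'HR'
Matching: 2 rows

2 rows:
Iris, Engineering
Dave, HR


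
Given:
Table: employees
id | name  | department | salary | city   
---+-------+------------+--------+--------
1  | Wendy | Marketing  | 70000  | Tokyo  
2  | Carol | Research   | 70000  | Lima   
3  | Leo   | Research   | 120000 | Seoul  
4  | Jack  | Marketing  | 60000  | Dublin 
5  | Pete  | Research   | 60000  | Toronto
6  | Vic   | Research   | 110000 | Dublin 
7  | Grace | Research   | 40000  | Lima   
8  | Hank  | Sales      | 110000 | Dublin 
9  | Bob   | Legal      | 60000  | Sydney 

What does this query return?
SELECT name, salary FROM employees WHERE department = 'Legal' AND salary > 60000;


Filtering: department = 'Legal' AND salary > 60000
Matching: 0 rows

Empty result set (0 rows)


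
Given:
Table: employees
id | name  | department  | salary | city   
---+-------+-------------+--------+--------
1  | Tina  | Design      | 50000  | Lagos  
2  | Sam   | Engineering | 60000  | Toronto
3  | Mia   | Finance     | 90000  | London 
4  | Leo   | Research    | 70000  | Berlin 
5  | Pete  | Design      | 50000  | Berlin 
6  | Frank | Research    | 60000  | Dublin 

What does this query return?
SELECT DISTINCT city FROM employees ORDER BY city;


All 'city' values (row order): Lagos, Toronto, London, Berlin, Berlin, Dublin
Removing duplicates leaves 5 unique value(s).

5 values:
Berlin
Dublin
Lagos
London
Toronto


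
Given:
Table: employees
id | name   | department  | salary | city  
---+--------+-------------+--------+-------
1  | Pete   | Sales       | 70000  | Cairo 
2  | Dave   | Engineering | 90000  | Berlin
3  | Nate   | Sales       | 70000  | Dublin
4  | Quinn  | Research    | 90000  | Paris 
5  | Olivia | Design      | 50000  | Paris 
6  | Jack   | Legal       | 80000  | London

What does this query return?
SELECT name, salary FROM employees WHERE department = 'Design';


Filtering: department = 'Design'
Matching rows: 1

1 rows:
Olivia, 50000


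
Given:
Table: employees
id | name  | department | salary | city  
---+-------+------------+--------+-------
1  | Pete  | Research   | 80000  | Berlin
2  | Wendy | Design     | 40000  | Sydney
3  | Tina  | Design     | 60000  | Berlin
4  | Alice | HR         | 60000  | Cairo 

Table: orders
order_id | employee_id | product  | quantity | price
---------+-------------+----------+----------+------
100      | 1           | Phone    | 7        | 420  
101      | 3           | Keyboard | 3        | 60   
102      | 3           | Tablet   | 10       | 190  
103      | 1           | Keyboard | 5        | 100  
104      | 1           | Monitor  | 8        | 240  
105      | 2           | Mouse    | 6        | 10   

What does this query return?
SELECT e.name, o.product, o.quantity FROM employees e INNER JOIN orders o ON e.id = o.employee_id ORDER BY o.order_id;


Joining employees.id = orders.employee_id:
  employee Pete (id=1) -> order Phone
  employee Tina (id=3) -> order Keyboard
  employee Tina (id=3) -> order Tablet
  employee Pete (id=1) -> order Keyboard
  employee Pete (id=1) -> order Monitor
  employee Wendy (id=2) -> order Mouse


6 rows:
Pete, Phone, 7
Tina, Keyboard, 3
Tina, Tablet, 10
Pete, Keyboard, 5
Pete, Monitor, 8
Wendy, Mouse, 6


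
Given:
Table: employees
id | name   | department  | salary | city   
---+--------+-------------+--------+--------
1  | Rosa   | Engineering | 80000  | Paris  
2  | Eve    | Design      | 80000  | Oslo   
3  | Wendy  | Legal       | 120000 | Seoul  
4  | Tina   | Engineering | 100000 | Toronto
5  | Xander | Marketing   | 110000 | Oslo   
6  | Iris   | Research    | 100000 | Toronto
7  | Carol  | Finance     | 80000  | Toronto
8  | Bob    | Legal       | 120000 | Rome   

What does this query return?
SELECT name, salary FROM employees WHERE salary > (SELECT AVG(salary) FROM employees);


Subquery: AVG(salary) = 98750.0
Filtering: salary > 98750.0
  Wendy (120000) -> MATCH
  Tina (100000) -> MATCH
  Xander (110000) -> MATCH
  Iris (100000) -> MATCH
  Bob (120000) -> MATCH


5 rows:
Wendy, 120000
Tina, 100000
Xander, 110000
Iris, 100000
Bob, 120000


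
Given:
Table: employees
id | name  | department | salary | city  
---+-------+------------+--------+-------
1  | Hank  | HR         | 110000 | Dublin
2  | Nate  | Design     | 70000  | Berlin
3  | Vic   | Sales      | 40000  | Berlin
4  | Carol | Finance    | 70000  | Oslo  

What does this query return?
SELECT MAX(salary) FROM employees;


Salaries: 110000, 70000, 40000, 70000
MAX = 110000

110000


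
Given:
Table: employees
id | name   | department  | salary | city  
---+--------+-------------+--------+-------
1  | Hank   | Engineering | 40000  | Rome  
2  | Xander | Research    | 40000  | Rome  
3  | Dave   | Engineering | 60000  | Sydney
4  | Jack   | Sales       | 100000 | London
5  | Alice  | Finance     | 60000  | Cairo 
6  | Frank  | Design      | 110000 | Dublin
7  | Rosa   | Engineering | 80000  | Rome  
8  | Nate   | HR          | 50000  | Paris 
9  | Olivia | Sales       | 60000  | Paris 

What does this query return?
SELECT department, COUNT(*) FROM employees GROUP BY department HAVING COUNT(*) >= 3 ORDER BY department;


Groups with count >= 3:
  Engineering: 3 -> PASS
  Design: 1 -> filtered out
  Finance: 1 -> filtered out
  HR: 1 -> filtered out
  Research: 1 -> filtered out
  Sales: 2 -> filtered out


1 groups:
Engineering, 3


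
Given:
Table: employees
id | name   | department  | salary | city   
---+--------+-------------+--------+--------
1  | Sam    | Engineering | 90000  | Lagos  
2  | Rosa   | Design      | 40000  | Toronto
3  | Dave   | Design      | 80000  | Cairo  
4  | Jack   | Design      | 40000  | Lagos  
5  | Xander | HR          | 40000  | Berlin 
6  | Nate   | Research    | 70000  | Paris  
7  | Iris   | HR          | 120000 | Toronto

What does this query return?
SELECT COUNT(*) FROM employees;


COUNT(*) counts all rows

7


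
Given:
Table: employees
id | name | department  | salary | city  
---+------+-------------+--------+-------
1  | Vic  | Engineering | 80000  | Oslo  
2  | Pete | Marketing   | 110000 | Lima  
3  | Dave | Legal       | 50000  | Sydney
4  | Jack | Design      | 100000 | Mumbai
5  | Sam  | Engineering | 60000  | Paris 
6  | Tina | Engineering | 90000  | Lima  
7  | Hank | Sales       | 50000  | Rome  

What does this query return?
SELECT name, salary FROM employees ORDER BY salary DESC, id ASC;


Sorting by salary DESC, then id ASC for ties

7 rows:
Pete, 110000
Jack, 100000
Tina, 90000
Vic, 80000
Sam, 60000
Dave, 50000
Hank, 50000


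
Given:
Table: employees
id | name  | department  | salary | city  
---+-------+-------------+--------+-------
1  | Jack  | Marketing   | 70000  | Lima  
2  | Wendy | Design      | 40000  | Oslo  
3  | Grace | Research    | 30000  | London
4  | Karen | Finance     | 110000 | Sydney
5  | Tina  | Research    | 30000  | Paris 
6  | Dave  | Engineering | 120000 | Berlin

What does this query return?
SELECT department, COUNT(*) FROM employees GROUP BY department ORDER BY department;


Assigning each row to its department group:
  Jack -> Marketing
  Wendy -> Design
  Grace -> Research
  Karen -> Finance
  Tina -> Research
  Dave -> Engineering


5 groups:
Design, 1
Engineering, 1
Finance, 1
Marketing, 1
Research, 2


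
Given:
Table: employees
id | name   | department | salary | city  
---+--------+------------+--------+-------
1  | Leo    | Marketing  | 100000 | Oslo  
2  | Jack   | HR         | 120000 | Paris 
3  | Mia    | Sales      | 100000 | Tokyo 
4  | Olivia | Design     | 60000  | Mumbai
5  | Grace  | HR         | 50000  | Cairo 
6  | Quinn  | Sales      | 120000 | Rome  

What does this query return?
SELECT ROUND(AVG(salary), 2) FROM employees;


SUM(salary) = 550000
COUNT = 6
ROUND(AVG, 2) = ROUND(550000 / 6, 2) = 91666.67

91666.67


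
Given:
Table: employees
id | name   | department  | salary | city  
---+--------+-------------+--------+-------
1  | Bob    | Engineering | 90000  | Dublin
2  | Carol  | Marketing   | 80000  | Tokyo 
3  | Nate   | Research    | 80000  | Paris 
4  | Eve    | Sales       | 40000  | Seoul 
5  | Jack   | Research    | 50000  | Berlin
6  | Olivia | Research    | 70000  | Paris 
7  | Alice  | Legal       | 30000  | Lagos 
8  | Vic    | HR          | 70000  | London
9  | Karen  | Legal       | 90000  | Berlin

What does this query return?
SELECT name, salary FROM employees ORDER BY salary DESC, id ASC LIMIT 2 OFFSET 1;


Sort by salary DESC (id ASC tiebreak), then skip 1 and take 2
Rows 2 through 3

2 rows:
Karen, 90000
Carol, 80000


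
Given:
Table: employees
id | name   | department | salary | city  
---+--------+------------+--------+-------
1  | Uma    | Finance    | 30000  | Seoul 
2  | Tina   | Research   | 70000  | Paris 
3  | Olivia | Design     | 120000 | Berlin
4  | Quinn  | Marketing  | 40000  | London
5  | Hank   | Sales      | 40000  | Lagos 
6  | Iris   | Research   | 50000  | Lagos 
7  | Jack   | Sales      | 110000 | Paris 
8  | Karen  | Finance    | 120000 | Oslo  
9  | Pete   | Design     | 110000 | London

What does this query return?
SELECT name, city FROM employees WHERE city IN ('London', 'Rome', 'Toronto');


Filtering: city IN ('London', 'Rome', 'Toronto')
Matching: 2 rows

2 rows:
Quinn, London
Pete, London


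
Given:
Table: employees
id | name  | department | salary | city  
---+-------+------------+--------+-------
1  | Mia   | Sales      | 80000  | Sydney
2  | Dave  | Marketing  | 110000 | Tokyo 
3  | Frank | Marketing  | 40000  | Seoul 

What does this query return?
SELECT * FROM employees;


SELECT * returns all 3 rows with all columns

3 rows:
1, Mia, Sales, 80000, Sydney
2, Dave, Marketing, 110000, Tokyo
3, Frank, Marketing, 40000, Seoul


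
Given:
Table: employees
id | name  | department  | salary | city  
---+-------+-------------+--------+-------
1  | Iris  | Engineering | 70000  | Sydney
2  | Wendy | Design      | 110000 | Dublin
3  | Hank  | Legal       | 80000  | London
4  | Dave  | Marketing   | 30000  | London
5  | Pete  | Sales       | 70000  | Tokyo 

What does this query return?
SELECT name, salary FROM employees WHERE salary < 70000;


Filtering: salary < 70000
Matching: 1 rows

1 rows:
Dave, 30000


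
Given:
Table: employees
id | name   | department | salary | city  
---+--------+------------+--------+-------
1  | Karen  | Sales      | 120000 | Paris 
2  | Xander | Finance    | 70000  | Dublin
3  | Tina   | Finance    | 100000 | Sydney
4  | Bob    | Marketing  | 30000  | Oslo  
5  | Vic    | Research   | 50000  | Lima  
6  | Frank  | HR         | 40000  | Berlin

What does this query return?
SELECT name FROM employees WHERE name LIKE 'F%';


LIKE 'F%' matches names starting with 'F'
Matching: 1

1 rows:
Frank


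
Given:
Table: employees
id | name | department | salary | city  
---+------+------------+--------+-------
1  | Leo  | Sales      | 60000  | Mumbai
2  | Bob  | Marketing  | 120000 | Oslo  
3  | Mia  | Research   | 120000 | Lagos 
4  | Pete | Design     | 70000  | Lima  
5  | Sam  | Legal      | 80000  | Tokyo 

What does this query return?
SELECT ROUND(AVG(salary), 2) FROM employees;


SUM(salary) = 450000
COUNT = 5
ROUND(AVG, 2) = ROUND(450000 / 5, 2) = 90000.0

90000.0


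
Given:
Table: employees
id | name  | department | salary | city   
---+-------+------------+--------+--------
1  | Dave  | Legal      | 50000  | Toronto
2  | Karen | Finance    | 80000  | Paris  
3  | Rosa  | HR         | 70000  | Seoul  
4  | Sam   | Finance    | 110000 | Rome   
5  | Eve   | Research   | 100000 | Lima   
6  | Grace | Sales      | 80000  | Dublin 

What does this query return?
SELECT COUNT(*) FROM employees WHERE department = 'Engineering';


Counting rows where department = 'Engineering'


0


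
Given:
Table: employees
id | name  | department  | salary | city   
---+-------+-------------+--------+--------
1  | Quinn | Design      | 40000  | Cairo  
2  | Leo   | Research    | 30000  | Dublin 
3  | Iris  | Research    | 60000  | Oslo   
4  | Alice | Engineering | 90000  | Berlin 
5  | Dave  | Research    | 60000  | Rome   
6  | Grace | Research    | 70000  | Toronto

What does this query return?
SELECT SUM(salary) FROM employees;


SUM(salary) = 40000 + 30000 + 60000 + 90000 + 60000 + 70000 = 350000

350000


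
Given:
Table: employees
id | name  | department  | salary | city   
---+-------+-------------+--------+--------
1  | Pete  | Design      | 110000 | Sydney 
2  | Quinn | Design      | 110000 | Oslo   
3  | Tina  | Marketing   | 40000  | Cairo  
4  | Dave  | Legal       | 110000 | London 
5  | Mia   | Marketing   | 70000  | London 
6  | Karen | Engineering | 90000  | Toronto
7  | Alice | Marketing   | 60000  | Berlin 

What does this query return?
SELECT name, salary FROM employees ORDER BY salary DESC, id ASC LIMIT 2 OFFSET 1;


Sort by salary DESC (id ASC tiebreak), then skip 1 and take 2
Rows 2 through 3

2 rows:
Quinn, 110000
Dave, 110000


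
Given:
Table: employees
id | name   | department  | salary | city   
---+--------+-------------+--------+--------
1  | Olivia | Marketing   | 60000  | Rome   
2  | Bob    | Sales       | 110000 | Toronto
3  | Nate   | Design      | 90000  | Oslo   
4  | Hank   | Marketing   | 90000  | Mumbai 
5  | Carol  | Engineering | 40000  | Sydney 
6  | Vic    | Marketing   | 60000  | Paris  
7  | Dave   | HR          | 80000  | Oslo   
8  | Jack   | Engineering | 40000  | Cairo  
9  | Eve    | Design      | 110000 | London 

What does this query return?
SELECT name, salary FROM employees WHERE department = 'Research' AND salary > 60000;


Filtering: department = 'Research' AND salary > 60000
Matching: 0 rows

Empty result set (0 rows)


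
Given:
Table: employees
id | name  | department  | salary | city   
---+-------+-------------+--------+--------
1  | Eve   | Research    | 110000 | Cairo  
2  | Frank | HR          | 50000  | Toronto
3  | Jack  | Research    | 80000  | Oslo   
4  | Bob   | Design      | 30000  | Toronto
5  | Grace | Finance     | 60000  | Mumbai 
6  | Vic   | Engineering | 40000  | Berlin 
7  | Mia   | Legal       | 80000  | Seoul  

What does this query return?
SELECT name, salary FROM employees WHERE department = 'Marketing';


Filtering: department = 'Marketing'
Matching rows: 0

Empty result set (0 rows)


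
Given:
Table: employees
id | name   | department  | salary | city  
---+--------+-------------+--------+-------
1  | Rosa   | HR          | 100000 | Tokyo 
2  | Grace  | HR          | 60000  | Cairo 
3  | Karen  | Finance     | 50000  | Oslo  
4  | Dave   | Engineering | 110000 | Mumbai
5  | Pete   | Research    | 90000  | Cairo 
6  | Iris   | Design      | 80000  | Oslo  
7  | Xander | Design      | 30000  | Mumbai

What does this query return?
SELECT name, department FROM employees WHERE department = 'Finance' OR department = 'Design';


Filtering: department = 'Finance' OR 'Design'
Matching: 3 rows

3 rows:
Karen, Finance
Iris, Design
Xander, Design


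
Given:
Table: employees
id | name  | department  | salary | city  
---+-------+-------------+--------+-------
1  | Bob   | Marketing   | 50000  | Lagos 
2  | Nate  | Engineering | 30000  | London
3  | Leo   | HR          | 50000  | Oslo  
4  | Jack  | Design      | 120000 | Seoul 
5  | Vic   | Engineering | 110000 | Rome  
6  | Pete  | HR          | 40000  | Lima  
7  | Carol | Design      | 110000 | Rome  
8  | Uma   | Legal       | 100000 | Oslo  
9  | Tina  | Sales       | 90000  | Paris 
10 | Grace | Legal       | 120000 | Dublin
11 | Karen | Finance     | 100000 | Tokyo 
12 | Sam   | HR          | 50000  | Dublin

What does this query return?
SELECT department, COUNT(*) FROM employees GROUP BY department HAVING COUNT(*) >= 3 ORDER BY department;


Groups with count >= 3:
  HR: 3 -> PASS
  Design: 2 -> filtered out
  Engineering: 2 -> filtered out
  Finance: 1 -> filtered out
  Legal: 2 -> filtered out
  Marketing: 1 -> filtered out
  Sales: 1 -> filtered out


1 groups:
HR, 3


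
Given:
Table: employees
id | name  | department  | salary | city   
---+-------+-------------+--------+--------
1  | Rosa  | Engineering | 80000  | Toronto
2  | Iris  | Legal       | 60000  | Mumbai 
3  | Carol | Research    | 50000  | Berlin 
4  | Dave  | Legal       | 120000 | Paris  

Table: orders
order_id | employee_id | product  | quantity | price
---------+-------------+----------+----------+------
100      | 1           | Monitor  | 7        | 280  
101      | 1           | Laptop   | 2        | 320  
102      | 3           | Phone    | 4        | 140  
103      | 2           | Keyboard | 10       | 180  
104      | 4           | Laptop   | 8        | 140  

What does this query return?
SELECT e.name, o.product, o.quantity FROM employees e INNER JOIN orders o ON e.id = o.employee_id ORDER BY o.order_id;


Joining employees.id = orders.employee_id:
  employee Rosa (id=1) -> order Monitor
  employee Rosa (id=1) -> order Laptop
  employee Carol (id=3) -> order Phone
  employee Iris (id=2) -> order Keyboard
  employee Dave (id=4) -> order Laptop


5 rows:
Rosa, Monitor, 7
Rosa, Laptop, 2
Carol, Phone, 4
Iris, Keyboard, 10
Dave, Laptop, 8


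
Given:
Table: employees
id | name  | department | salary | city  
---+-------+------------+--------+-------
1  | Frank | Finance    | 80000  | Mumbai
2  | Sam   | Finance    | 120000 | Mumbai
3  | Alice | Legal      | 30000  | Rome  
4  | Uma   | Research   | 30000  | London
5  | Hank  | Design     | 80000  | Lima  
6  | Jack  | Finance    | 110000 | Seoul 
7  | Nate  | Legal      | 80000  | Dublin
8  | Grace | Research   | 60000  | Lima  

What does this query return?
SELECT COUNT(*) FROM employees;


COUNT(*) counts all rows

8


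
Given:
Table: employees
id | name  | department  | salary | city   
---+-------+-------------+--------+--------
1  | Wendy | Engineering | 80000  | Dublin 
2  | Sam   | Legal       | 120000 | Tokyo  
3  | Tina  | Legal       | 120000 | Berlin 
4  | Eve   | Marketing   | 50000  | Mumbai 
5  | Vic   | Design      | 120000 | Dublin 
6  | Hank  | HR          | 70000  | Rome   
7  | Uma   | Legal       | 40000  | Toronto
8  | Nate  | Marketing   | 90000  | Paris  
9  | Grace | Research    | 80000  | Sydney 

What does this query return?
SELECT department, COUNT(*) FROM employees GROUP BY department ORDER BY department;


Assigning each row to its department group:
  Wendy -> Engineering
  Sam -> Legal
  Tina -> Legal
  Eve -> Marketing
  Vic -> Design
  Hank -> HR
  Uma -> Legal
  Nate -> Marketing
  Grace -> Research


6 groups:
Design, 1
Engineering, 1
HR, 1
Legal, 3
Marketing, 2
Research, 1


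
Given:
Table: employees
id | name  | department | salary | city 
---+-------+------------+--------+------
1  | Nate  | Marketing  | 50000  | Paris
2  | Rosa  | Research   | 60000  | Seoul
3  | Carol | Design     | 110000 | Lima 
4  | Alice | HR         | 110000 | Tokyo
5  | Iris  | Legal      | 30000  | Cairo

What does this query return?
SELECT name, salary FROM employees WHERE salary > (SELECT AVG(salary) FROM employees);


Subquery: AVG(salary) = 72000.0
Filtering: salary > 72000.0
  Carol (110000) -> MATCH
  Alice (110000) -> MATCH


2 rows:
Carol, 110000
Alice, 110000


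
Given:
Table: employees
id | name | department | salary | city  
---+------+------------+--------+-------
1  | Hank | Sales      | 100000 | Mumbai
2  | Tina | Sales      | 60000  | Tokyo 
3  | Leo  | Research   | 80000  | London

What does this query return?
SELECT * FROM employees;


SELECT * returns all 3 rows with all columns

3 rows:
1, Hank, Sales, 100000, Mumbai
2, Tina, Sales, 60000, Tokyo
3, Leo, Research, 80000, London


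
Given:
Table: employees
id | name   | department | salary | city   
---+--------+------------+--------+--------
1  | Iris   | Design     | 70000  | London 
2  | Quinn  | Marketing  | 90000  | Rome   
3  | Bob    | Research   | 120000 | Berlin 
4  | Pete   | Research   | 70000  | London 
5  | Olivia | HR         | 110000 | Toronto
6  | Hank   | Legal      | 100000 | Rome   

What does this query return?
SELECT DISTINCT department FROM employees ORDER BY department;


All 'department' values (row order): Design, Marketing, Research, Research, HR, Legal
Removing duplicates leaves 5 unique value(s).

5 values:
Design
HR
Legal
Marketing
Research


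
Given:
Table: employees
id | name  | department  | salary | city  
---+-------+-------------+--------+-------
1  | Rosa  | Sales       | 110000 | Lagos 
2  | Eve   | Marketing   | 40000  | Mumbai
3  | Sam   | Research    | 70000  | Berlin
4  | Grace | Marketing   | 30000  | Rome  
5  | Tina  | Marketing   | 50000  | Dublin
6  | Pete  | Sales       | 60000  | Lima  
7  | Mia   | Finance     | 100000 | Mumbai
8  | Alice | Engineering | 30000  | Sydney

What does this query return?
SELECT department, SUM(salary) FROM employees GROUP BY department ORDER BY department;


Summing salary within each department:
  Engineering: 30000 = 30000
  Finance: 100000 = 100000
  Marketing: 40000 + 30000 + 50000 = 120000
  Research: 70000 = 70000
  Sales: 110000 + 60000 = 170000


5 groups:
Engineering, 30000
Finance, 100000
Marketing, 120000
Research, 70000
Sales, 170000
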